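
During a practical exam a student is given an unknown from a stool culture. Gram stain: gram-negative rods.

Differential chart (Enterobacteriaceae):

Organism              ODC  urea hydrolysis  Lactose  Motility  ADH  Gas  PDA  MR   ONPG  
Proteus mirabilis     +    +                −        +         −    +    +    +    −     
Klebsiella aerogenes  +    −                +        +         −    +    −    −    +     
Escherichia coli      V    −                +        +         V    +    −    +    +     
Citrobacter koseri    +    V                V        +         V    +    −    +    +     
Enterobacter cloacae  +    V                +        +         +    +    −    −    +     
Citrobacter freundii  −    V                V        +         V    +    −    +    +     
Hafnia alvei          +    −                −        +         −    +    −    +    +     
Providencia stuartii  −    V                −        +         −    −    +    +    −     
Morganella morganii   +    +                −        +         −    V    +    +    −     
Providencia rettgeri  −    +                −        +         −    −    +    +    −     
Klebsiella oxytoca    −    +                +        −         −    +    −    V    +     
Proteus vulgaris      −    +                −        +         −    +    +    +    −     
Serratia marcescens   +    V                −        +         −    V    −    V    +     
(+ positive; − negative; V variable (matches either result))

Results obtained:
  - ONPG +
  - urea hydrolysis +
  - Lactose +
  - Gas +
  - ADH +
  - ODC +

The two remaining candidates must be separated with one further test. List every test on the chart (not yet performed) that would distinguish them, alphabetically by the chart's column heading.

MR

urea hydrolysis +: excludes Klebsiella aerogenes, Escherichia coli, Hafnia alvei — 10 left.
Lactose +: excludes 6 organisms — 4 left.
ONPG +: all 4 remaining candidates are consistent.
ADH +: excludes Klebsiella oxytoca — 3 left.
Gas +: all 3 remaining candidates are consistent.
ODC +: excludes Citrobacter freundii — 2 left.
Two candidates remain: Citrobacter koseri and Enterobacter cloacae.
  Motility: + vs + — same for both, does not separate.
  PDA: − vs − — same for both, does not separate.
  MR: Citrobacter koseri +, Enterobacter cloacae − — discriminates.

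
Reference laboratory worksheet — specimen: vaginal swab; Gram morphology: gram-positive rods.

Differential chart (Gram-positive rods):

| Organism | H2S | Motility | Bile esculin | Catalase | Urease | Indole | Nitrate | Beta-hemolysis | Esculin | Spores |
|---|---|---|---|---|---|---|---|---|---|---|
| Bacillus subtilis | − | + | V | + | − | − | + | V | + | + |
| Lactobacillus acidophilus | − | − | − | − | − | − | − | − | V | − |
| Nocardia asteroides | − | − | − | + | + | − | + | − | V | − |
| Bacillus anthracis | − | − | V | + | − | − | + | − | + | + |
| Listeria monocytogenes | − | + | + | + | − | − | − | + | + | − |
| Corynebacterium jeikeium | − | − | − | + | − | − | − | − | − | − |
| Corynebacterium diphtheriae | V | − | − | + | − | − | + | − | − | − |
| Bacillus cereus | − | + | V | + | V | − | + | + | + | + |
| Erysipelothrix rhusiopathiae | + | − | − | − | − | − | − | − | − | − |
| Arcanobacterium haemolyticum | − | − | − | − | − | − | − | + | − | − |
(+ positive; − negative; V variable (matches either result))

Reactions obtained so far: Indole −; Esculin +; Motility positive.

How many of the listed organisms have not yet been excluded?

3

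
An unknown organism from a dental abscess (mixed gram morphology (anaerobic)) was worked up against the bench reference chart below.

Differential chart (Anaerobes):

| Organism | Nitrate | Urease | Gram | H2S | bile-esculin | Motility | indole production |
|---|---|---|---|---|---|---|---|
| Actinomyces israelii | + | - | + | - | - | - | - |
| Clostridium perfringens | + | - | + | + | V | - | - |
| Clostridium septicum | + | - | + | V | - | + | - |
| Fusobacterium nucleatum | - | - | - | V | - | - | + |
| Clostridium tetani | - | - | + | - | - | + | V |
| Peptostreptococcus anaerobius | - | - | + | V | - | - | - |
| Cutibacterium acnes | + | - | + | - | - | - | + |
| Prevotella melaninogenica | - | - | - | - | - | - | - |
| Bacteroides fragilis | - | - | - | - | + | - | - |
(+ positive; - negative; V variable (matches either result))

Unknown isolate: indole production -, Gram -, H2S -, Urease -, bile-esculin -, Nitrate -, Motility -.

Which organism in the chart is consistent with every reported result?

Prevotella melaninogenica

Urease -: all 9 remaining candidates are consistent.
Nitrate -: excludes Actinomyces israelii, Clostridium perfringens, Clostridium septicum, Cutibacterium acnes — 5 left.
Gram -: excludes Clostridium tetani, Peptostreptococcus anaerobius — 3 left.
indole production -: excludes Fusobacterium nucleatum — 2 left.
Motility -: all 2 remaining candidates are consistent.
H2S -: all 2 remaining candidates are consistent.
bile-esculin -: excludes Bacteroides fragilis — 1 left.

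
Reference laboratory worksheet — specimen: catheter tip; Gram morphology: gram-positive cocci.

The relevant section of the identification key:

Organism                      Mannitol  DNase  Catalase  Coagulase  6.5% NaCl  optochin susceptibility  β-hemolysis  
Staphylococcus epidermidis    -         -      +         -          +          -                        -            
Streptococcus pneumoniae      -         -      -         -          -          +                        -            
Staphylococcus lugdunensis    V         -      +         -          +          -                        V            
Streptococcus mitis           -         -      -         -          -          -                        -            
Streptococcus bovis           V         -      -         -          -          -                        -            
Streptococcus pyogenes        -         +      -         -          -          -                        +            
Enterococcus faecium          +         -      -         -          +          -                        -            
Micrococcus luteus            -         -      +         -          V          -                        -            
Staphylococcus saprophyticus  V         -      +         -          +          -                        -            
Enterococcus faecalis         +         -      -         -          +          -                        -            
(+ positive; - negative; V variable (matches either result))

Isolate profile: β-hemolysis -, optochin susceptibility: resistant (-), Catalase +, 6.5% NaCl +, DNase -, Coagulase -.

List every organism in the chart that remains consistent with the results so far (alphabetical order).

Micrococcus luteus, Staphylococcus epidermidis, Staphylococcus lugdunensis, Staphylococcus saprophyticus

Catalase +: excludes 6 organisms — 4 left.
DNase -: all 4 remaining candidates are consistent.
Coagulase -: all 4 remaining candidates are consistent.
6.5% NaCl +: all 4 remaining candidates are consistent.
β-hemolysis -: all 4 remaining candidates are consistent.
optochin susceptibility -: all 4 remaining candidates are consistent.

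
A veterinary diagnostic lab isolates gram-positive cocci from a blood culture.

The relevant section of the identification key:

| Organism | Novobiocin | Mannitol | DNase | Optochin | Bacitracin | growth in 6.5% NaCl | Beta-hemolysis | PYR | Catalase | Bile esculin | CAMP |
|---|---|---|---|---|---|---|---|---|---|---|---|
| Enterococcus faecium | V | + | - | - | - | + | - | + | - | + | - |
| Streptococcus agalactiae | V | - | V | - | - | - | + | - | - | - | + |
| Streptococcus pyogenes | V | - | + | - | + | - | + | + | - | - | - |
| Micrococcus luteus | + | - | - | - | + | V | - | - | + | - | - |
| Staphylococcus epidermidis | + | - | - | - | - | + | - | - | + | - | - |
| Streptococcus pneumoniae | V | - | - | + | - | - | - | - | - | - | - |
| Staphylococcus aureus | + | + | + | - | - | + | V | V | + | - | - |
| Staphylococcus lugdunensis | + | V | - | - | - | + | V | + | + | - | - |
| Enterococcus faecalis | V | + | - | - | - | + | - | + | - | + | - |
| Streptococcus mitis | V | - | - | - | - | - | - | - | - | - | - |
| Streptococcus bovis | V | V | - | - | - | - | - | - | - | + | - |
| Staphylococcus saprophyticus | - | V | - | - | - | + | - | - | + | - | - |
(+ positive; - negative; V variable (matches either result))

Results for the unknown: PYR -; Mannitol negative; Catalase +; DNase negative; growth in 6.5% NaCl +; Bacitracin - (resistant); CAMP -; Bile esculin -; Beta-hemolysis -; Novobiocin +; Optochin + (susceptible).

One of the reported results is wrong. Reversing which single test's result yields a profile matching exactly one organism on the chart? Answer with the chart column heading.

Optochin

As reported, no row in the chart matches all 11 reactions.
Reversing Novobiocin → still no organism matches.
Reversing Optochin (to -) → unique match: Staphylococcus epidermidis.
Reversing Beta-hemolysis → still no organism matches.
Reversing Bile esculin → still no organism matches.
Reversing CAMP → still no organism matches.
Reversing PYR → still no organism matches.
Reversing Mannitol → still no organism matches.
Reversing Catalase → still no organism matches.
Reversing Bacitracin → still no organism matches.
Reversing growth in 6.5% NaCl → still no organism matches.
Reversing DNase → still no organism matches.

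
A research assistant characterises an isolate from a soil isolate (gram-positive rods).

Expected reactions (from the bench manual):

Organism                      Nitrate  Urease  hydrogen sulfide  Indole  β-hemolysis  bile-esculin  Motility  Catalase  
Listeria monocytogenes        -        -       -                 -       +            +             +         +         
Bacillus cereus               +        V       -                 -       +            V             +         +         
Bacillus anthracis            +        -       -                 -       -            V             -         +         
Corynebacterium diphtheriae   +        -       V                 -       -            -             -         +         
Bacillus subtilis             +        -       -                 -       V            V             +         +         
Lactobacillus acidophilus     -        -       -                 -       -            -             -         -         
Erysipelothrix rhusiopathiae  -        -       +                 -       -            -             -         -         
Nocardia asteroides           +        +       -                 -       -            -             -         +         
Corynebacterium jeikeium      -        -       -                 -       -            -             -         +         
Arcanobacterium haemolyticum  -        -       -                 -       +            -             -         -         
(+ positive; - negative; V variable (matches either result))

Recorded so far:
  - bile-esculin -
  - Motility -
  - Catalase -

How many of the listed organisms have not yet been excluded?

3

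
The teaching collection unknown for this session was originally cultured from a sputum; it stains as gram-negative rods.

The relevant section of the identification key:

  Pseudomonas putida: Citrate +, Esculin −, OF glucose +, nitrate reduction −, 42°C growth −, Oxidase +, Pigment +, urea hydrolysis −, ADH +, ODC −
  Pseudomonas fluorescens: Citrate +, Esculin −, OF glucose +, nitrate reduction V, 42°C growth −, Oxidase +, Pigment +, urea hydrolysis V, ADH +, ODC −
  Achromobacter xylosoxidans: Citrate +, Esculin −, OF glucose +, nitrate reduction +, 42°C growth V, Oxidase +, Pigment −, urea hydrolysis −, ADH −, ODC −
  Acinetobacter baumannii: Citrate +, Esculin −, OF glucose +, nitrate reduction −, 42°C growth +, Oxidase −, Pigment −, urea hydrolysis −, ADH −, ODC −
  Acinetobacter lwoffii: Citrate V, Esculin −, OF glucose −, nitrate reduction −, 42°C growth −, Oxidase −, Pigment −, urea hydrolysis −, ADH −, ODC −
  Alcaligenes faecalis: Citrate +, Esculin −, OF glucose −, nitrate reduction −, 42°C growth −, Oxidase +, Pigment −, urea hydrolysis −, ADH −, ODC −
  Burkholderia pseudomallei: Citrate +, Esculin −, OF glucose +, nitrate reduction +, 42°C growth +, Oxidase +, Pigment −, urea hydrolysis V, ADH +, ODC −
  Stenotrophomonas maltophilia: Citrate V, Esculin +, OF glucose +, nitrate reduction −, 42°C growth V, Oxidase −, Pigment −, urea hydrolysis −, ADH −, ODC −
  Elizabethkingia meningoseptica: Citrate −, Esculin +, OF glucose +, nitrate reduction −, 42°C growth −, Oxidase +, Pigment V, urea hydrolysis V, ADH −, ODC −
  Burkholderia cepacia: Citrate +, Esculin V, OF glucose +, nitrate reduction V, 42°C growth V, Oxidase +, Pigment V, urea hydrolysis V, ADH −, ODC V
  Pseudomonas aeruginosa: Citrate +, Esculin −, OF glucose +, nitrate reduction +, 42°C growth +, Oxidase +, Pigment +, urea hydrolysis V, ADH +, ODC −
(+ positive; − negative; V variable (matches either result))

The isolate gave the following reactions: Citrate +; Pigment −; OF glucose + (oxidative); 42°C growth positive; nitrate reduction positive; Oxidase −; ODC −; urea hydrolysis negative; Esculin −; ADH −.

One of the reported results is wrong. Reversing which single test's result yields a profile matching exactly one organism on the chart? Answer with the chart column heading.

nitrate reduction

As reported, no row in the chart matches all 10 reactions.
Reversing Oxidase → 2 organisms match (not unique).
Reversing Citrate → still no organism matches.
Reversing 42°C growth → still no organism matches.
Reversing Pigment → still no organism matches.
Reversing ADH → still no organism matches.
Reversing urea hydrolysis → still no organism matches.
Reversing Esculin → still no organism matches.
Reversing nitrate reduction (to −) → unique match: Acinetobacter baumannii.
Reversing ODC → still no organism matches.
Reversing OF glucose → still no organism matches.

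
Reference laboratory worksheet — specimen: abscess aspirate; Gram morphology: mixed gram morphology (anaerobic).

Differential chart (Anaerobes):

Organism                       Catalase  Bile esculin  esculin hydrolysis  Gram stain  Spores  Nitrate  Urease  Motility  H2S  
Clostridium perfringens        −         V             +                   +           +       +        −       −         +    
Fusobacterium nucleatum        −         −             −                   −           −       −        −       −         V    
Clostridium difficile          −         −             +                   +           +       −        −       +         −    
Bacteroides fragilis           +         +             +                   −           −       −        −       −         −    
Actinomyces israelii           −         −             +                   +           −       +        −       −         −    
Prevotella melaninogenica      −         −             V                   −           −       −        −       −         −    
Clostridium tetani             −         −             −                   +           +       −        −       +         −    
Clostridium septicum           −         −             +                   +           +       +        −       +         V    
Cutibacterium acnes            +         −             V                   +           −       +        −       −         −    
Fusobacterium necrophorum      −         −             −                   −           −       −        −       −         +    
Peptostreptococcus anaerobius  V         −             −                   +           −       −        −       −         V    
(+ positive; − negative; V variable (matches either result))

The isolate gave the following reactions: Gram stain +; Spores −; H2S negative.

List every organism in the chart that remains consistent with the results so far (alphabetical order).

Gram stain +: excludes Fusobacterium nucleatum, Bacteroides fragilis, Prevotella melaninogenica, Fusobacterium necrophorum — 7 left.
H2S −: excludes Clostridium perfringens — 6 left.
Spores −: excludes Clostridium difficile, Clostridium tetani, Clostridium septicum — 3 left.

Actinomyces israelii, Cutibacterium acnes, Peptostreptococcus anaerobius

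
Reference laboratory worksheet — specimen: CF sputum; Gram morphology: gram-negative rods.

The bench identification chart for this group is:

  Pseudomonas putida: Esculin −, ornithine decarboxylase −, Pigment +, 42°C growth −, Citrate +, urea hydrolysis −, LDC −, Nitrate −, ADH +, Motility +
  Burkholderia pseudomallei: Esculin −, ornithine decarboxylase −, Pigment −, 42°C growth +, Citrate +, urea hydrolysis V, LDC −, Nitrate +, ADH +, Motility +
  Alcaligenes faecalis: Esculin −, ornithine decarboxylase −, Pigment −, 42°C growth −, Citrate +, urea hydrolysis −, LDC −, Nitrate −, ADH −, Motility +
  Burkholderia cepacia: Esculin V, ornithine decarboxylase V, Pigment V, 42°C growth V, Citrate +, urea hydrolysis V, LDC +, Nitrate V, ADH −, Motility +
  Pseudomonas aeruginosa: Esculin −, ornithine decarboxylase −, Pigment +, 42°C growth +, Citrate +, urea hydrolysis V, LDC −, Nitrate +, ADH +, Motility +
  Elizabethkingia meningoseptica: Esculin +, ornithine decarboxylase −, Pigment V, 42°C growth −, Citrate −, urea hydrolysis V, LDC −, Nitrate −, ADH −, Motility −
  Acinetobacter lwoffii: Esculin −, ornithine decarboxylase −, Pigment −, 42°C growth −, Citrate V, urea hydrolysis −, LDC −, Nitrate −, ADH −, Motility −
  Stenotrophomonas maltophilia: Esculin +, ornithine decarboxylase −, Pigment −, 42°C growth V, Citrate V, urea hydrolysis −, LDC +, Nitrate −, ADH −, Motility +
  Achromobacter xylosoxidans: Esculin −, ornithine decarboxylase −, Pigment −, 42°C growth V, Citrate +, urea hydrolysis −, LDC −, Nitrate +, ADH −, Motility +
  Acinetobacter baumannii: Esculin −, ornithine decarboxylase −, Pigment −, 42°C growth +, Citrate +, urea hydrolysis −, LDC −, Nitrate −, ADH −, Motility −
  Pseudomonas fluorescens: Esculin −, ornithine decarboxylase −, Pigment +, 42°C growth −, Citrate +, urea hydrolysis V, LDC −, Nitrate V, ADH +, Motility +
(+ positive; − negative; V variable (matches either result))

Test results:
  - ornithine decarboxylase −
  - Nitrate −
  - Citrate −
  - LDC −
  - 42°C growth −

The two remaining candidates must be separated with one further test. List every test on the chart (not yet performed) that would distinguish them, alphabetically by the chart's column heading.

Esculin

Citrate −: excludes 8 organisms — 3 left.
42°C growth −: all 3 remaining candidates are consistent.
ornithine decarboxylase −: all 3 remaining candidates are consistent.
Nitrate −: all 3 remaining candidates are consistent.
LDC −: excludes Stenotrophomonas maltophilia — 2 left.
Two candidates remain: Acinetobacter lwoffii and Elizabethkingia meningoseptica.
  Esculin: Acinetobacter lwoffii −, Elizabethkingia meningoseptica + — discriminates.
  Pigment: − vs V — variable for at least one, does not separate.
  urea hydrolysis: − vs V — variable for at least one, does not separate.
  ADH: − vs − — same for both, does not separate.
  Motility: − vs − — same for both, does not separate.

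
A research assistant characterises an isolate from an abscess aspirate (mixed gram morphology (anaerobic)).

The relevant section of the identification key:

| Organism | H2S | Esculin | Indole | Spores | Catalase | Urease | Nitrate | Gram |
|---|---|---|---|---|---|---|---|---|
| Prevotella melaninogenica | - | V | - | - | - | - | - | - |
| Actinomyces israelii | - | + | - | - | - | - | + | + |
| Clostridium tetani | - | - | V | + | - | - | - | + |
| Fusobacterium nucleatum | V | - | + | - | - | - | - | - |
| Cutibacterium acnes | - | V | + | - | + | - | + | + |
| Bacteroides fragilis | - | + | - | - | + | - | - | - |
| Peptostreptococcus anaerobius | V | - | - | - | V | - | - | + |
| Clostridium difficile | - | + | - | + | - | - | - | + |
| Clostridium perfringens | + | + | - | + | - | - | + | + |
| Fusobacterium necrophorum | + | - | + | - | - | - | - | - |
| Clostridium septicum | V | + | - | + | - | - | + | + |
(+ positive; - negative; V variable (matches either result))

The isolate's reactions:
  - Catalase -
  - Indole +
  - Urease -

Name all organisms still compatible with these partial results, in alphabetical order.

Clostridium tetani, Fusobacterium necrophorum, Fusobacterium nucleatum

Catalase -: excludes Cutibacterium acnes, Bacteroides fragilis — 9 left.
Urease -: all 9 remaining candidates are consistent.
Indole +: excludes 6 organisms — 3 left.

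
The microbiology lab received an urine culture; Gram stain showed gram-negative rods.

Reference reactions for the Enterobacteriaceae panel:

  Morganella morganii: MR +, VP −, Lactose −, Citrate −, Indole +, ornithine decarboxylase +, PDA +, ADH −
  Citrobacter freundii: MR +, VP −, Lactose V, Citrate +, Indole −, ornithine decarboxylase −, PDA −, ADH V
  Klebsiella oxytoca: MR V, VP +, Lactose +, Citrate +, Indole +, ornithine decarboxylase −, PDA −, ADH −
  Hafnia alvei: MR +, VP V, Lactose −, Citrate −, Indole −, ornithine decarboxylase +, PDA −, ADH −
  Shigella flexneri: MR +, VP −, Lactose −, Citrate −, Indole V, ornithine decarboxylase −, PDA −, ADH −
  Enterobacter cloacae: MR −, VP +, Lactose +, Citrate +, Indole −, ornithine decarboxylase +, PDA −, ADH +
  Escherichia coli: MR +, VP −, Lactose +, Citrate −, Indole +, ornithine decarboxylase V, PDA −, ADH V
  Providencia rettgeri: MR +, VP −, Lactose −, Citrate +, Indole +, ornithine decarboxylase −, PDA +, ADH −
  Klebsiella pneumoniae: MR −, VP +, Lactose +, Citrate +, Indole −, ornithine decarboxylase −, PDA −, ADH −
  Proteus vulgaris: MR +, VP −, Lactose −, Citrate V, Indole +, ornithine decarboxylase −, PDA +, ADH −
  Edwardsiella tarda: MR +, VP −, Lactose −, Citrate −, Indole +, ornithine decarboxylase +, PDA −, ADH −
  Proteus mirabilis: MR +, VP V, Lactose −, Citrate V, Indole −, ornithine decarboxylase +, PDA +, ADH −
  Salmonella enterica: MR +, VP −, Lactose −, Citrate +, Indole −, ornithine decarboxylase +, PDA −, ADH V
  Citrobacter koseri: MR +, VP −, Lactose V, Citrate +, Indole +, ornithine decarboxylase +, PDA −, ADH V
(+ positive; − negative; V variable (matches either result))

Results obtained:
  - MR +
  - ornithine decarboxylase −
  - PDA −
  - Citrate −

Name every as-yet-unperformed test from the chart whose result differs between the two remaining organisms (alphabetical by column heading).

ornithine decarboxylase −: excludes 7 organisms — 7 left.
PDA −: excludes Providencia rettgeri, Proteus vulgaris — 5 left.
MR +: excludes Klebsiella pneumoniae — 4 left.
Citrate −: excludes Citrobacter freundii, Klebsiella oxytoca — 2 left.
Two candidates remain: Escherichia coli and Shigella flexneri.
  VP: − vs − — same for both, does not separate.
  Lactose: Escherichia coli +, Shigella flexneri − — discriminates.
  Indole: + vs V — variable for at least one, does not separate.
  ADH: V vs − — variable for at least one, does not separate.

Lactose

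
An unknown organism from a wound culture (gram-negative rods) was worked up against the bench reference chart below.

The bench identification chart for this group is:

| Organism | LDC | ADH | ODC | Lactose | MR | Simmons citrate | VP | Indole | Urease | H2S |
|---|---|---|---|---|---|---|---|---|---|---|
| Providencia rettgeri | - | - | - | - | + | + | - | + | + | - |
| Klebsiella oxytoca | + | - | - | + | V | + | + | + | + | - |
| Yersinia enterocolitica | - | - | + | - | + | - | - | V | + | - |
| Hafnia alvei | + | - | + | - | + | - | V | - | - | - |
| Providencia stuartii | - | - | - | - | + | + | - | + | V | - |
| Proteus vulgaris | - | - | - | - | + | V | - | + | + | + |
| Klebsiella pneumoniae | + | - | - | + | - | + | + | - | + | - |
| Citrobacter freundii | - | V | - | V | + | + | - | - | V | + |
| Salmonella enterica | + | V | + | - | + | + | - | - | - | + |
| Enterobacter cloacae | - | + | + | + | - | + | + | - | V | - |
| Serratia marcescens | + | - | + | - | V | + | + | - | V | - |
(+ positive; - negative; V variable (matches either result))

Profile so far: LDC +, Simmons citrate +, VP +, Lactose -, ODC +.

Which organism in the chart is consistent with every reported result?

Serratia marcescens

ODC +: excludes 6 organisms — 5 left.
VP +: excludes Yersinia enterocolitica, Salmonella enterica — 3 left.
LDC +: excludes Enterobacter cloacae — 2 left.
Lactose -: all 2 remaining candidates are consistent.
Simmons citrate +: excludes Hafnia alvei — 1 left.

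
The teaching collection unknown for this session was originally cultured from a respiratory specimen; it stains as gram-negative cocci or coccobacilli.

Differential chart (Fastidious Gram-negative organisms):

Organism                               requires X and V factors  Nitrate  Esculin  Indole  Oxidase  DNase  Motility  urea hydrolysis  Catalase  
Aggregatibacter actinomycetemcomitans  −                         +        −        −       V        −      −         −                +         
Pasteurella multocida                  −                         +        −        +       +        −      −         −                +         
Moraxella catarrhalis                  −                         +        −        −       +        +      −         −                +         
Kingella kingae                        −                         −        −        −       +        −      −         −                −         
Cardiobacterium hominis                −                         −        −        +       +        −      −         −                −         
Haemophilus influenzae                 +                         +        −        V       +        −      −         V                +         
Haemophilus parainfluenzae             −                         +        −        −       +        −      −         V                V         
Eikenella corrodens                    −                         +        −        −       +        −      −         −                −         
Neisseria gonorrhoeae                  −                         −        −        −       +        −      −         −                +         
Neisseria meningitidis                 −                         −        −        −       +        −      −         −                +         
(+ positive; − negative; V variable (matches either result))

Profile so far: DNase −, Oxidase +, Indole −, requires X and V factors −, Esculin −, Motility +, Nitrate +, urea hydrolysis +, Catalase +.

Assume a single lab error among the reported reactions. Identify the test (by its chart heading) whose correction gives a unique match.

Motility

As reported, no row in the chart matches all 9 reactions.
Reversing Catalase → still no organism matches.
Reversing DNase → still no organism matches.
Reversing requires X and V factors → still no organism matches.
Reversing Esculin → still no organism matches.
Reversing Indole → still no organism matches.
Reversing Motility (to −) → unique match: Haemophilus parainfluenzae.
Reversing urea hydrolysis → still no organism matches.
Reversing Oxidase → still no organism matches.
Reversing Nitrate → still no organism matches.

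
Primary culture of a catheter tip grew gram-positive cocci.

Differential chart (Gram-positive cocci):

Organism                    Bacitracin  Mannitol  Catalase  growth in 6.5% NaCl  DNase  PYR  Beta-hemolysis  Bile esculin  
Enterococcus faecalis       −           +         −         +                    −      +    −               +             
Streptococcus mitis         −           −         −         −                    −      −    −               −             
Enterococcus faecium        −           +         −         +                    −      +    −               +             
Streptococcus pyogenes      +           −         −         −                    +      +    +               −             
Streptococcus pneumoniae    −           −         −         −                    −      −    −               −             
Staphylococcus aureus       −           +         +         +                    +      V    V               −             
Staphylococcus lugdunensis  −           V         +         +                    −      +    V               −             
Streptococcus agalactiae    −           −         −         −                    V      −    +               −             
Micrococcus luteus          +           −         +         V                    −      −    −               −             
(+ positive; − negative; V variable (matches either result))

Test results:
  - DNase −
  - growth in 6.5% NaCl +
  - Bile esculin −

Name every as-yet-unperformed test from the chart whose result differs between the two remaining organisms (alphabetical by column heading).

Bile esculin −: excludes Enterococcus faecalis, Enterococcus faecium — 7 left.
DNase −: excludes Streptococcus pyogenes, Staphylococcus aureus — 5 left.
growth in 6.5% NaCl +: excludes Streptococcus mitis, Streptococcus pneumoniae, Streptococcus agalactiae — 2 left.
Two candidates remain: Micrococcus luteus and Staphylococcus lugdunensis.
  Bacitracin: Micrococcus luteus +, Staphylococcus lugdunensis − — discriminates.
  Mannitol: − vs V — variable for at least one, does not separate.
  Catalase: + vs + — same for both, does not separate.
  PYR: Micrococcus luteus −, Staphylococcus lugdunensis + — discriminates.
  Beta-hemolysis: − vs V — variable for at least one, does not separate.

Bacitracin, PYR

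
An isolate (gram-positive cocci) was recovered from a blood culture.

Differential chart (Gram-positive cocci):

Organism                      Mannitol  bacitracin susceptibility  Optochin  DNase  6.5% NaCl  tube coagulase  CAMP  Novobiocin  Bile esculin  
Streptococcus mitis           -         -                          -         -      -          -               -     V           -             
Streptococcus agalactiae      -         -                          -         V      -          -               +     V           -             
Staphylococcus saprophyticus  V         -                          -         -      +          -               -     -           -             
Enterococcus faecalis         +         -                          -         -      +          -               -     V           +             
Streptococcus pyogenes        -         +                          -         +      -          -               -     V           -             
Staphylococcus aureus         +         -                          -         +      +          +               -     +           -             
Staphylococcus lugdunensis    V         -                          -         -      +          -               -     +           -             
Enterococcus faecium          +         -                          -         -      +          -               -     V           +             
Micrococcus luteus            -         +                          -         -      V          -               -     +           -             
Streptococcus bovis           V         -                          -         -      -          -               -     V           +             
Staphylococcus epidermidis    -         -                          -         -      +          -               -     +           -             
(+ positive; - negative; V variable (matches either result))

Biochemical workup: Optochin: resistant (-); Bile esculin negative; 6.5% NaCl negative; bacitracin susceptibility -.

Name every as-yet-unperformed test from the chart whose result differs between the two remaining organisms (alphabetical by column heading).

CAMP

Optochin -: all 11 remaining candidates are consistent.
6.5% NaCl -: excludes 6 organisms — 5 left.
Bile esculin -: excludes Streptococcus bovis — 4 left.
bacitracin susceptibility -: excludes Streptococcus pyogenes, Micrococcus luteus — 2 left.
Two candidates remain: Streptococcus agalactiae and Streptococcus mitis.
  Mannitol: - vs - — same for both, does not separate.
  DNase: V vs - — variable for at least one, does not separate.
  tube coagulase: - vs - — same for both, does not separate.
  CAMP: Streptococcus agalactiae +, Streptococcus mitis - — discriminates.
  Novobiocin: V vs V — variable for at least one, does not separate.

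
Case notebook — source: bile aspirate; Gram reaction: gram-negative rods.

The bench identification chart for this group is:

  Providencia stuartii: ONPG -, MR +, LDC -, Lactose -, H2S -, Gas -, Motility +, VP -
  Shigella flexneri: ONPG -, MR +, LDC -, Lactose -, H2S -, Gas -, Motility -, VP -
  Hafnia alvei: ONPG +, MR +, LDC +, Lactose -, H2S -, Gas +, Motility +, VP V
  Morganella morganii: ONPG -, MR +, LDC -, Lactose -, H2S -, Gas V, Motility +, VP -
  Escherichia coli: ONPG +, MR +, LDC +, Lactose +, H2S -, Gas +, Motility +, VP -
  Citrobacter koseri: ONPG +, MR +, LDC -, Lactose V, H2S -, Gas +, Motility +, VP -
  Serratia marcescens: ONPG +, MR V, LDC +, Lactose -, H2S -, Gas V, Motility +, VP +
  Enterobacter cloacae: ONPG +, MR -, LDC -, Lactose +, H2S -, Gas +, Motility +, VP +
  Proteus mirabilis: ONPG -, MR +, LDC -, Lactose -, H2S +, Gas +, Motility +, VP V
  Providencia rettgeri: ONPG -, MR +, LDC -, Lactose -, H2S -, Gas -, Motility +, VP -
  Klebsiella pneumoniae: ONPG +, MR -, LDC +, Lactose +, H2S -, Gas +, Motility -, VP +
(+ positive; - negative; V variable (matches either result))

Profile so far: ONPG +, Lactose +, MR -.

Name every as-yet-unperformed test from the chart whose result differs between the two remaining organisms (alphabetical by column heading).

LDC, Motility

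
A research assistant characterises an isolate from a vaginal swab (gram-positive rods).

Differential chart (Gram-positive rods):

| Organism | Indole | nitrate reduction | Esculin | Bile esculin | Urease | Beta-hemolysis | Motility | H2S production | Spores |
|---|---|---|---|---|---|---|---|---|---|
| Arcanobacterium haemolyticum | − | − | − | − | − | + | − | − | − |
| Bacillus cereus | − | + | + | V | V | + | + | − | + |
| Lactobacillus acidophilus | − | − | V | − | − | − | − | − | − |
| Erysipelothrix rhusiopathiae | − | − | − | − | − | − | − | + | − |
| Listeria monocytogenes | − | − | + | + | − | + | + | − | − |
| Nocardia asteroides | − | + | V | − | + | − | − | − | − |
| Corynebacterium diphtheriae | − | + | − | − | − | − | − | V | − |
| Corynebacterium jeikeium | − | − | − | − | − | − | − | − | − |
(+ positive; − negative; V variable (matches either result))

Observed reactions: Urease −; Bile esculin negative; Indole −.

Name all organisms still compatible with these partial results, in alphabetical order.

Arcanobacterium haemolyticum, Bacillus cereus, Corynebacterium diphtheriae, Corynebacterium jeikeium, Erysipelothrix rhusiopathiae, Lactobacillus acidophilus

Indole −: all 8 remaining candidates are consistent.
Urease −: excludes Nocardia asteroides — 7 left.
Bile esculin −: excludes Listeria monocytogenes — 6 left.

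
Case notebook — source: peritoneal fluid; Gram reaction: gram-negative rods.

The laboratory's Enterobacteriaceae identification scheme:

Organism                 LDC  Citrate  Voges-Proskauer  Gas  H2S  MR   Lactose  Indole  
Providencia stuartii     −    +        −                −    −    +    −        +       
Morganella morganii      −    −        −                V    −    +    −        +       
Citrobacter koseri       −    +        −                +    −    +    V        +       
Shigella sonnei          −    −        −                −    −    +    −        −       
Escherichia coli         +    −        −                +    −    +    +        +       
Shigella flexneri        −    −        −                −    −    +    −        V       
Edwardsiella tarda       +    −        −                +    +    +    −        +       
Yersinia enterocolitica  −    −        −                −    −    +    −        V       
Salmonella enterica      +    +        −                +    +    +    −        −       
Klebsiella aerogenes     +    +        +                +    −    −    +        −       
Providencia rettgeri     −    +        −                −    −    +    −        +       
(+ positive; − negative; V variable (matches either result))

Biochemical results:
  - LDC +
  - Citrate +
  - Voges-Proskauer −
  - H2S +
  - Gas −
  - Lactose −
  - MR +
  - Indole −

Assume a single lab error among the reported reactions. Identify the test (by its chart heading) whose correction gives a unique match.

Gas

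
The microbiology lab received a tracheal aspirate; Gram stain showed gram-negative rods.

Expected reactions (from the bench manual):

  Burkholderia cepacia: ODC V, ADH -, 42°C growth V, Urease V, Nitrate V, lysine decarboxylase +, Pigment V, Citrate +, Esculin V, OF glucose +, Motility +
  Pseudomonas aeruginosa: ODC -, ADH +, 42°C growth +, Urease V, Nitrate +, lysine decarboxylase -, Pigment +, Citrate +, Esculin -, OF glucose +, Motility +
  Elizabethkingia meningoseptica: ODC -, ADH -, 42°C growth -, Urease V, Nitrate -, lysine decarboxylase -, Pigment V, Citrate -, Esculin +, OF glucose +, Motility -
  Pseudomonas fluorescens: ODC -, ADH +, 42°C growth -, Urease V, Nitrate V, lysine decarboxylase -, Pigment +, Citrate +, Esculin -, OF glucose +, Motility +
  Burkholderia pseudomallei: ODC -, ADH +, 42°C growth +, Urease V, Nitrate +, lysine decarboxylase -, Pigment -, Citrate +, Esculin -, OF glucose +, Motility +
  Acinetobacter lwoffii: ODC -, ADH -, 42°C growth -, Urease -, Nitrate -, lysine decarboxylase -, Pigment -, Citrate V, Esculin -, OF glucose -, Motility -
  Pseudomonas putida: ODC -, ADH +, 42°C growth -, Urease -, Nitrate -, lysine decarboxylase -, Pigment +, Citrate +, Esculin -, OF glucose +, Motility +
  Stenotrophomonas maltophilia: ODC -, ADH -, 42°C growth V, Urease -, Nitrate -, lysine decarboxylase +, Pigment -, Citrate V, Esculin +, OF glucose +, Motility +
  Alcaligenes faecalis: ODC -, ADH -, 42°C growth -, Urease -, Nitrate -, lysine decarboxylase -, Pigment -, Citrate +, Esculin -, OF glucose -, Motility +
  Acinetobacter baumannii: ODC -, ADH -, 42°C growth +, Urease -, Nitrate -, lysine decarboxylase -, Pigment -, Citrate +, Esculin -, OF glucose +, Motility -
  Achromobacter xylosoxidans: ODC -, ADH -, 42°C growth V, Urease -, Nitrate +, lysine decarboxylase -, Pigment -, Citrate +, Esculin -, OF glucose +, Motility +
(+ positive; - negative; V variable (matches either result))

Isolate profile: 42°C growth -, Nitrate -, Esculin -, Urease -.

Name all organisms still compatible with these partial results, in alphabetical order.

42°C growth -: excludes Pseudomonas aeruginosa, Burkholderia pseudomallei, Acinetobacter baumannii — 8 left.
Nitrate -: excludes Achromobacter xylosoxidans — 7 left.
Urease -: all 7 remaining candidates are consistent.
Esculin -: excludes Elizabethkingia meningoseptica, Stenotrophomonas maltophilia — 5 left.

Acinetobacter lwoffii, Alcaligenes faecalis, Burkholderia cepacia, Pseudomonas fluorescens, Pseudomonas putida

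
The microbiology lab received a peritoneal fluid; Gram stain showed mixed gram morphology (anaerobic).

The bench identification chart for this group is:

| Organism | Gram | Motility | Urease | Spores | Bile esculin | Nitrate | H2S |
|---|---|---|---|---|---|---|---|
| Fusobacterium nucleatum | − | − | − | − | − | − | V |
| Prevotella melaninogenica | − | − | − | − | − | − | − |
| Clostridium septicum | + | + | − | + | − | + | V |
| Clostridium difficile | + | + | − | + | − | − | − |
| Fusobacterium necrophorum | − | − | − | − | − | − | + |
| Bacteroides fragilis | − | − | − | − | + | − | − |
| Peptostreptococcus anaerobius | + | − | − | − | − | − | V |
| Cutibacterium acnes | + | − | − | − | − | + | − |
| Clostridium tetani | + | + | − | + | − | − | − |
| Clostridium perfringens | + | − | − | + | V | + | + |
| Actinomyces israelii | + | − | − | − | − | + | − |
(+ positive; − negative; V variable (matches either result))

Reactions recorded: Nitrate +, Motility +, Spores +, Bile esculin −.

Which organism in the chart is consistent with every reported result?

Clostridium septicum

Spores +: excludes 7 organisms — 4 left.
Motility +: excludes Clostridium perfringens — 3 left.
Bile esculin −: all 3 remaining candidates are consistent.
Nitrate +: excludes Clostridium difficile, Clostridium tetani — 1 left.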